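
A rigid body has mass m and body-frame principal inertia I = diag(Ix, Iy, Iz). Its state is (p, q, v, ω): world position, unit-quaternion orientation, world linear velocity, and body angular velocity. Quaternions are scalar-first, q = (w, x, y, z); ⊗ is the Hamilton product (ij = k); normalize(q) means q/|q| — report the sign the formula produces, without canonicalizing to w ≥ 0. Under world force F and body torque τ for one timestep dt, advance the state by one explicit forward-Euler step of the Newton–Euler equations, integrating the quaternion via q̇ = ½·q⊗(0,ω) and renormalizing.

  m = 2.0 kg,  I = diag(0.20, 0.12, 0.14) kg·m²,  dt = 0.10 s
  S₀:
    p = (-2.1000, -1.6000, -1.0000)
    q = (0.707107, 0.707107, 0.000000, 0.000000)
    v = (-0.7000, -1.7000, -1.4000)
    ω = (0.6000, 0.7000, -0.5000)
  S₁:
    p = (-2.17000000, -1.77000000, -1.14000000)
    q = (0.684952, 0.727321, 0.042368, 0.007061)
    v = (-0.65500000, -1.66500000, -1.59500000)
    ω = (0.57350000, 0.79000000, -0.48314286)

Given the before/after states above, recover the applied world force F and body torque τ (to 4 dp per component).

velocity change Δv = (0.04500000, 0.03500000, -0.19500000)
applied force F = (0.9000, 0.7000, -3.9000)
ω₁ − ω₀ = (-0.02650000, 0.09000000, 0.01685714)
precession coupling = (-0.0070, -0.0180, -0.0336)
I·α + gyro = (-0.0600, 0.0900, -0.0100)

F = (0.9000, 0.7000, -3.9000)
τ = (-0.0600, 0.0900, -0.0100)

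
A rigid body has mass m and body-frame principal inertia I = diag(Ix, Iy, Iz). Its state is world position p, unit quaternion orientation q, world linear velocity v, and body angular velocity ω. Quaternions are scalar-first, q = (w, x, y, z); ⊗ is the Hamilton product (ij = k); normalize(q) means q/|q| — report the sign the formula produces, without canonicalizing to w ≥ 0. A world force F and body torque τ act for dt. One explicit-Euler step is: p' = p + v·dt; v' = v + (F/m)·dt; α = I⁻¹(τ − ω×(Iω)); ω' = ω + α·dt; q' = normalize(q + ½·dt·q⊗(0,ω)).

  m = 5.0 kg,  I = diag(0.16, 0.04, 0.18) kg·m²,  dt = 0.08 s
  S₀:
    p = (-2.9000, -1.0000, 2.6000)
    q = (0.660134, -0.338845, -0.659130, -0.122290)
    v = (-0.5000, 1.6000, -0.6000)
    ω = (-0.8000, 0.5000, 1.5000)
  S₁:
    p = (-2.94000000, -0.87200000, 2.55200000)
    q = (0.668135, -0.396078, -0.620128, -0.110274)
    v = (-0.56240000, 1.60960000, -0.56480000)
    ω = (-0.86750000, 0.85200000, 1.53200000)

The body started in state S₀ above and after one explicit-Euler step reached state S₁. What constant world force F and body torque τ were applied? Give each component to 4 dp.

F = (-3.9000, 0.6000, 2.2000)
τ = (-0.0300, 0.2000, 0.1200)

rate change Δω = (-0.06750000, 0.35200000, 0.03200000)
gyro term ω₀×Iω₀ = (0.1050, 0.0240, 0.0480)
I·α + gyro = (-0.0300, 0.2000, 0.1200)
velocity change Δv = (-0.06240000, 0.00960000, 0.03520000)
m·(v₁−v₀)/dt = (-3.9000, 0.6000, 2.2000)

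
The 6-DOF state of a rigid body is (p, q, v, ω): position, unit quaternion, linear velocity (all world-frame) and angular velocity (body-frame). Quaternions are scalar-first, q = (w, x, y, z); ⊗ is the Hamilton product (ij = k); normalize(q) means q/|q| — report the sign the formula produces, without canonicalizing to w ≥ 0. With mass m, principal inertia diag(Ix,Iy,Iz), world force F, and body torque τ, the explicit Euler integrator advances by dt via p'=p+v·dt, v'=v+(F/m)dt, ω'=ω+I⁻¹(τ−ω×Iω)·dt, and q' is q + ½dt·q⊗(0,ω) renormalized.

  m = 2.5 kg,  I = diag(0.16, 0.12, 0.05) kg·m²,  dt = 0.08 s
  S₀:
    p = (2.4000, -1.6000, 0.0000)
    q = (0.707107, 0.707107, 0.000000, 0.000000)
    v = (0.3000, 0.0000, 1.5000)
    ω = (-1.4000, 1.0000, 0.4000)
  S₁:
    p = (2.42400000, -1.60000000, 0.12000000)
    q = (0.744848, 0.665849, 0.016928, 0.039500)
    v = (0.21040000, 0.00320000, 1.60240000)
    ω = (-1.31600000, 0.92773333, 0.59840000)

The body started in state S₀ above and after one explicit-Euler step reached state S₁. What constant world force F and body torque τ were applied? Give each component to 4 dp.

F = (-2.8000, 0.1000, 3.2000)
τ = (0.1400, -0.1700, 0.1800)

Δω = ω₁−ω₀ = (0.08400000, -0.07226667, 0.19840000)
applied torque τ = (0.1400, -0.1700, 0.1800)
v₁ − v₀ = (-0.08960000, 0.00320000, 0.10240000)
applied force F = (-2.8000, 0.1000, 3.2000)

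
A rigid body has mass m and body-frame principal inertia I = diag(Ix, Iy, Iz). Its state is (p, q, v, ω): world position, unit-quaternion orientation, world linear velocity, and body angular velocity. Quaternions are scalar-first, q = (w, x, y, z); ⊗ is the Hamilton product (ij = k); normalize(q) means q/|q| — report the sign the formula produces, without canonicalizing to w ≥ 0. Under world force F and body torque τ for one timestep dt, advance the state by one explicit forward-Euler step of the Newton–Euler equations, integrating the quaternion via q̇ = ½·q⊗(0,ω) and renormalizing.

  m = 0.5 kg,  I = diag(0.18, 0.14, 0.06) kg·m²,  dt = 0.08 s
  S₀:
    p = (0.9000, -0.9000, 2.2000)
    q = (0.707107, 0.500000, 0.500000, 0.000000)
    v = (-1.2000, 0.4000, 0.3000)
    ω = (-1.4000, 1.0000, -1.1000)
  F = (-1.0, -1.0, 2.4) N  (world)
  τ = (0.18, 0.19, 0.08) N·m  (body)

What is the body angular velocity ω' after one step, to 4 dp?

ω' = (-1.3591, 1.0030, -1.0680)

α = I⁻¹(τ − ω×Iω) = (0.5111, 0.0371, 0.4000)
new body rate ω' = (-1.3591, 1.0030, -1.0680)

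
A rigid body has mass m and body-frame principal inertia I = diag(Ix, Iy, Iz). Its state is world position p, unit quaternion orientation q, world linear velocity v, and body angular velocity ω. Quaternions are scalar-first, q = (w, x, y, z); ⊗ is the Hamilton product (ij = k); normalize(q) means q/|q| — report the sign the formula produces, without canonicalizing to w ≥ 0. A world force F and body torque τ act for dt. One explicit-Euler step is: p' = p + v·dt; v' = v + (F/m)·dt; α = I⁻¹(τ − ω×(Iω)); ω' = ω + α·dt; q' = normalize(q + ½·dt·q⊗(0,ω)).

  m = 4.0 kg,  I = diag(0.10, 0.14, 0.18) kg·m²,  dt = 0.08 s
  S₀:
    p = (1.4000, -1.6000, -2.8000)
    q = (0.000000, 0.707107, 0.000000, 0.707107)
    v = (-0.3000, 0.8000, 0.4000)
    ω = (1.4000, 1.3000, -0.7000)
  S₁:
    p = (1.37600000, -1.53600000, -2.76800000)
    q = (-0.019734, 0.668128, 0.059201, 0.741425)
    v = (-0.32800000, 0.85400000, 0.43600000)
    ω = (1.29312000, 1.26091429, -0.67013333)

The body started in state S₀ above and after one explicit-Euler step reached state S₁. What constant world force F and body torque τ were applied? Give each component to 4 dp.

Δv = v₁−v₀ = (-0.02800000, 0.05400000, 0.03600000)
F = m·Δv/dt = (-1.4000, 2.7000, 1.8000)
Δω = ω₁−ω₀ = (-0.10688000, -0.03908571, 0.02986667)
precession coupling = (-0.0364, 0.0784, 0.0728)
I·α + gyro = (-0.1700, 0.0100, 0.1400)

F = (-1.4000, 2.7000, 1.8000)
τ = (-0.1700, 0.0100, 0.1400)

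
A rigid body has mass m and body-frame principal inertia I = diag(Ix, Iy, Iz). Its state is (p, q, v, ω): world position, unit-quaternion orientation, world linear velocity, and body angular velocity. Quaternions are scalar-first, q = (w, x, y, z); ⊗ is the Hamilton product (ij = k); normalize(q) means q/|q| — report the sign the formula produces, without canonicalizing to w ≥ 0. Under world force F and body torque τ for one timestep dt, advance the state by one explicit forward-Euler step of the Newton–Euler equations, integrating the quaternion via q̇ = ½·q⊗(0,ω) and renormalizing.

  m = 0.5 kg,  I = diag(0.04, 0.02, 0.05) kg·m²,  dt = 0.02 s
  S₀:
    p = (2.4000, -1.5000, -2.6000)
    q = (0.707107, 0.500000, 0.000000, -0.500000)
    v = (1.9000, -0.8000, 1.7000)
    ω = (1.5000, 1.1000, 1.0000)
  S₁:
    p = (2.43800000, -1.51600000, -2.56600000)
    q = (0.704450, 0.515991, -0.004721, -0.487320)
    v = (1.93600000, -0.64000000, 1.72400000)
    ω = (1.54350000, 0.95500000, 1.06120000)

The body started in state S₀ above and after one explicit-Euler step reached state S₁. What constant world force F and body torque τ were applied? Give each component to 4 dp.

ω₁ − ω₀ = (0.04350000, -0.14500000, 0.06120000)
precession coupling = (0.0330, -0.0150, -0.0330)
I·α + gyro = (0.1200, -0.1600, 0.1200)
velocity change Δv = (0.03600000, 0.16000000, 0.02400000)
m·(v₁−v₀)/dt = (0.9000, 4.0000, 0.6000)

F = (0.9000, 4.0000, 0.6000)
τ = (0.1200, -0.1600, 0.1200)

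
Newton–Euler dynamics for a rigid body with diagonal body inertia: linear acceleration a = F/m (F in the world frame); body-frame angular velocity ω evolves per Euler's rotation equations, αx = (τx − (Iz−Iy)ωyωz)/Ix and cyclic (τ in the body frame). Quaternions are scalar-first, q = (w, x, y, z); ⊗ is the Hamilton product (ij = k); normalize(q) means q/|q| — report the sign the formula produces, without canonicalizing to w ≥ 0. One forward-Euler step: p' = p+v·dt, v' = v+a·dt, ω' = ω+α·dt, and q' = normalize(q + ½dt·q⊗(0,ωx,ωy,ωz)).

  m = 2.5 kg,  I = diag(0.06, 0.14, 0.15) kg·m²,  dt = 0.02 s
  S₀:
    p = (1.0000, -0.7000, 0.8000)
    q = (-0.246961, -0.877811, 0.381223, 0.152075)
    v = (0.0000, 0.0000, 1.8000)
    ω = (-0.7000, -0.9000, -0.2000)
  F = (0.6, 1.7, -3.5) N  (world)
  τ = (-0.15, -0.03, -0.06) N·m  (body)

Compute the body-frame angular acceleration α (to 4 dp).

α = (-2.5300, -0.1243, -0.7360)

gyro term ω×Iω = (0.0018, -0.0126, 0.0504)
α = I⁻¹(τ − ω×Iω) = (-2.5300, -0.1243, -0.7360)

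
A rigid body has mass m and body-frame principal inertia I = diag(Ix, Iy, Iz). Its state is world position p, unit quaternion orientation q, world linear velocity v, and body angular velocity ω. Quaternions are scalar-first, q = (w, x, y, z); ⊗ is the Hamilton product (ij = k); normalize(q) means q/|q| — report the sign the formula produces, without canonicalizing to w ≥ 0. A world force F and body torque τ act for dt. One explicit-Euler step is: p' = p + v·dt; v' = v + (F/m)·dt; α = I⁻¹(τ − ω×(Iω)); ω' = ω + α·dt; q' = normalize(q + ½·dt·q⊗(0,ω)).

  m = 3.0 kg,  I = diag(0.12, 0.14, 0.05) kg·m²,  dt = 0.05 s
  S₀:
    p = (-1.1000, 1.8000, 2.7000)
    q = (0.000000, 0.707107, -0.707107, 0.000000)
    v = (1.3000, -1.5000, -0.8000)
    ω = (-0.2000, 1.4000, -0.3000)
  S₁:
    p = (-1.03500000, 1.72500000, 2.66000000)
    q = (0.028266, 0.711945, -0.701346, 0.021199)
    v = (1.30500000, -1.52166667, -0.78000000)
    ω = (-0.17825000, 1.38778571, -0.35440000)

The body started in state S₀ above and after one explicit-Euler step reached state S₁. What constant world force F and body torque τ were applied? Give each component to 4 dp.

Δω = ω₁−ω₀ = (0.02175000, -0.01221429, -0.05440000)
applied torque τ = (0.0900, -0.0300, -0.0600)
Δv = v₁−v₀ = (0.00500000, -0.02166667, 0.02000000)
applied force F = (0.3000, -1.3000, 1.2000)

F = (0.3000, -1.3000, 1.2000)
τ = (0.0900, -0.0300, -0.0600)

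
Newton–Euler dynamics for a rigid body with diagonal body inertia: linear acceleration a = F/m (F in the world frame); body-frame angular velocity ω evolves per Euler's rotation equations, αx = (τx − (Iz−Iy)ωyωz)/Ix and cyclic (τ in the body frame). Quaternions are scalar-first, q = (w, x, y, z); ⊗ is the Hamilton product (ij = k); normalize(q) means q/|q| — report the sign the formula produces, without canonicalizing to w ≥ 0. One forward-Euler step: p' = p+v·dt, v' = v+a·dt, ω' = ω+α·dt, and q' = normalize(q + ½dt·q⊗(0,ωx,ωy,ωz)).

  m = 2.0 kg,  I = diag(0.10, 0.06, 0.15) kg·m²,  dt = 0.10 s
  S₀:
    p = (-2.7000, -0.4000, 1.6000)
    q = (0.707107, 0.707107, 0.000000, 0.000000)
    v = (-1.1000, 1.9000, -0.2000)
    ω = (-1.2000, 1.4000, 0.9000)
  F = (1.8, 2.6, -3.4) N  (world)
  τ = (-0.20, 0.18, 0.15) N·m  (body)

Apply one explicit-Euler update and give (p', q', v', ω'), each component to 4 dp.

precession coupling ω×(Iω) = (0.1134, 0.0540, 0.0672)
angular accel α = (-3.1340, 2.1000, 0.5520)
ω' = ω + α·dt = (-1.5134, 1.6100, 0.9552)
Hamilton product q⊗(0,ω) = (0.8485284, -0.8485284, 0.3535535, 1.6263461)
q + ½dt·q⊗(0,ω), renormalized = (0.7456, 0.6612, 0.0176, 0.0809)
a = (0.9000, 1.3000, -1.7000)
new position p' = (-2.8100, -0.2100, 1.5800)
v' = v + a·dt = (-1.0100, 2.0300, -0.3700)

p' = (-2.8100, -0.2100, 1.5800)
q' = (0.7456, 0.6612, 0.0176, 0.0809)
v' = (-1.0100, 2.0300, -0.3700)
ω' = (-1.5134, 1.6100, 0.9552)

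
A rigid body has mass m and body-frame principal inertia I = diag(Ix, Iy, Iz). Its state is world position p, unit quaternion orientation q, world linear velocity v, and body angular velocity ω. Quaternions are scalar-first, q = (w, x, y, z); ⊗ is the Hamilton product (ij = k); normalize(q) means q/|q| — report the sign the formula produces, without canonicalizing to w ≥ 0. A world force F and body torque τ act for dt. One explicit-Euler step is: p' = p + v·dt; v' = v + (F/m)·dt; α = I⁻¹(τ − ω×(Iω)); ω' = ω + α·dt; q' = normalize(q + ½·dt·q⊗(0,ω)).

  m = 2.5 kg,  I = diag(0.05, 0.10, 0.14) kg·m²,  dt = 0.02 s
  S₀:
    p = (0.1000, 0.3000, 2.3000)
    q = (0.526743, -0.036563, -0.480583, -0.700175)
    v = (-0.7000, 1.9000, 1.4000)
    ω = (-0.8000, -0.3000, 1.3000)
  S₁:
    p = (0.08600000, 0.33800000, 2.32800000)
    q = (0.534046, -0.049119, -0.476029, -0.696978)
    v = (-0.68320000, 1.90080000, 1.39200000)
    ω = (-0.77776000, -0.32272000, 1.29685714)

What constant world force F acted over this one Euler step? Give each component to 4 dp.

Δv = v₁−v₀ = (0.01680000, 0.00080000, -0.00800000)
applied force F = (2.1000, 0.1000, -1.0000)

F = (2.1000, 0.1000, -1.0000)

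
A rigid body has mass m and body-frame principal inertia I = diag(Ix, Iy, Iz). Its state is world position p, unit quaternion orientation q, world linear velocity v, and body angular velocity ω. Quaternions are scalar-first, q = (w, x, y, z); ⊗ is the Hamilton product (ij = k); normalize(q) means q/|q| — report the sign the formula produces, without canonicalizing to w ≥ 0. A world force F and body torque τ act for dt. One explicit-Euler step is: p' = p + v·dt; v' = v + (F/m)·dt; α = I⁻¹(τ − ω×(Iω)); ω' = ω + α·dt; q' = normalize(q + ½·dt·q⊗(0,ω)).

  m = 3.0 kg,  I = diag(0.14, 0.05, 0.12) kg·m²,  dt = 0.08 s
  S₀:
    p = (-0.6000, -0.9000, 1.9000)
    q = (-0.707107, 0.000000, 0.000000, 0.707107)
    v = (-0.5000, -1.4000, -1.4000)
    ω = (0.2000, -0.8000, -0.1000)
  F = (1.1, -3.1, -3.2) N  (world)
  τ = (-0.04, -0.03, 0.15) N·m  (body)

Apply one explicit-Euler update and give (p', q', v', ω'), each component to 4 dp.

p' = (-0.6400, -1.0120, 1.7880)
q' = (-0.7039, 0.0170, 0.0283, 0.7095)
v' = (-0.4707, -1.4827, -1.4853)
ω' = (0.1739, -0.8474, -0.0096)

(τ − ω×Iω)/I = (-0.3257, -0.5920, 1.1300)
ω' = ω + α·dt = (0.1739, -0.8474, -0.0096)
2q̇ = q⊗(0,ω) = (0.0707107, 0.4242642, 0.7071070, 0.0707107)
q' = normalize(q + ½dt·q⊗(0,ω)) = (-0.7039, 0.0170, 0.0283, 0.7095)
a = (0.3667, -1.0333, -1.0667)
new position p' = (-0.6400, -1.0120, 1.7880)
v' = v + a·dt = (-0.4707, -1.4827, -1.4853)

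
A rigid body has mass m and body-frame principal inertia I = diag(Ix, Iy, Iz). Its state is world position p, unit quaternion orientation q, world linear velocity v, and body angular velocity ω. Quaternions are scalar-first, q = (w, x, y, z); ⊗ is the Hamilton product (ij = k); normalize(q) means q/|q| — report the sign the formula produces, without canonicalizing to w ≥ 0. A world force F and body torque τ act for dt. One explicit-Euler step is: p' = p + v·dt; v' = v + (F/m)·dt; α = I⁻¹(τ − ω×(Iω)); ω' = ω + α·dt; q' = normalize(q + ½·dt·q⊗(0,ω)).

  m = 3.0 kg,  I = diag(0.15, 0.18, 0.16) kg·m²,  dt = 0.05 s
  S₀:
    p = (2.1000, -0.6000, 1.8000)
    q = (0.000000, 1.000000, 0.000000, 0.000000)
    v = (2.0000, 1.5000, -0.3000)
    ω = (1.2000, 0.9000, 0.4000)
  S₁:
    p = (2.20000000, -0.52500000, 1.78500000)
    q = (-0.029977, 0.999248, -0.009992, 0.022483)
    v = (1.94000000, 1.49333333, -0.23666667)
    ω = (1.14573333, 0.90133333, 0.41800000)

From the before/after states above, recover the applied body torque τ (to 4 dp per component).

rate change Δω = (-0.05426667, 0.00133333, 0.01800000)
precession coupling = (-0.0072, -0.0048, 0.0324)
applied torque τ = (-0.1700, 0.0000, 0.0900)

τ = (-0.1700, 0.0000, 0.0900)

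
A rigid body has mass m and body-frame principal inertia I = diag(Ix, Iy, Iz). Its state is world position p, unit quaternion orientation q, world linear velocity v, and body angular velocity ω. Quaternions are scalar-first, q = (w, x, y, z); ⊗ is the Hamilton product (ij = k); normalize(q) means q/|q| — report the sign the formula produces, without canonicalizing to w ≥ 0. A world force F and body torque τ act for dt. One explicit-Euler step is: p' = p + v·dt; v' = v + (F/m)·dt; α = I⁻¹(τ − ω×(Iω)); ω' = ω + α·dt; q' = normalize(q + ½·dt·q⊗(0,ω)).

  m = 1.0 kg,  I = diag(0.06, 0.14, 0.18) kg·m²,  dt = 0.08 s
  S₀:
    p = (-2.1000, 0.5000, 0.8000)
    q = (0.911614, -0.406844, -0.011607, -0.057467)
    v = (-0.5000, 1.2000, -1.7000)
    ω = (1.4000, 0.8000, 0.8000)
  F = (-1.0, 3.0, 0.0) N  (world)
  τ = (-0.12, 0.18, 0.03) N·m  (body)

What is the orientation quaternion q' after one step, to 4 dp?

Hamilton product q⊗(0,ω) = (0.6248408, 1.3129476, 0.9743126, 0.4200658)
q' = normalize(q + ½dt·q⊗(0,ω)) = (0.9342, -0.3534, 0.0273, -0.0406)

q' = (0.9342, -0.3534, 0.0273, -0.0406)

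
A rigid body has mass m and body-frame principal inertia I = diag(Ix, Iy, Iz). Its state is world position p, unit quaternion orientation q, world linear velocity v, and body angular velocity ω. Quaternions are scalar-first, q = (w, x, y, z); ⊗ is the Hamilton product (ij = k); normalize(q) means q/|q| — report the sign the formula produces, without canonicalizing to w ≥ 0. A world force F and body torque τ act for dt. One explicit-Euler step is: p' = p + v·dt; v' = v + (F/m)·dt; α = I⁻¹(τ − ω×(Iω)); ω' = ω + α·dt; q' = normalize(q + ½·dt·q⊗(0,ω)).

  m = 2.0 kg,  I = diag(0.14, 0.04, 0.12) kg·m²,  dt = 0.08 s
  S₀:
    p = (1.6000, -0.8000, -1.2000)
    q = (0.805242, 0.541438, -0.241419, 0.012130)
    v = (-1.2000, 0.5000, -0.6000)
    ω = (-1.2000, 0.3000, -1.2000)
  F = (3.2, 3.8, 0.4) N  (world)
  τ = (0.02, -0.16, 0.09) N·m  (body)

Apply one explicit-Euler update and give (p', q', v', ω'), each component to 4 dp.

precession coupling ω×(Iω) = (-0.0288, 0.0288, 0.0360)
angular accel α = (0.3486, -4.7200, 0.4500)
new body rate ω' = (-1.1721, -0.0776, -1.1640)
Hamilton product q⊗(0,ω) = (0.7367073, -0.6802266, 0.8767422, -1.0935618)
updated quaternion q' = (0.8327, 0.5130, -0.2059, -0.0315)
p' = p + v·dt = (1.5040, -0.7600, -1.2480)
new velocity v' = (-1.0720, 0.6520, -0.5840)

p' = (1.5040, -0.7600, -1.2480)
q' = (0.8327, 0.5130, -0.2059, -0.0315)
v' = (-1.0720, 0.6520, -0.5840)
ω' = (-1.1721, -0.0776, -1.1640)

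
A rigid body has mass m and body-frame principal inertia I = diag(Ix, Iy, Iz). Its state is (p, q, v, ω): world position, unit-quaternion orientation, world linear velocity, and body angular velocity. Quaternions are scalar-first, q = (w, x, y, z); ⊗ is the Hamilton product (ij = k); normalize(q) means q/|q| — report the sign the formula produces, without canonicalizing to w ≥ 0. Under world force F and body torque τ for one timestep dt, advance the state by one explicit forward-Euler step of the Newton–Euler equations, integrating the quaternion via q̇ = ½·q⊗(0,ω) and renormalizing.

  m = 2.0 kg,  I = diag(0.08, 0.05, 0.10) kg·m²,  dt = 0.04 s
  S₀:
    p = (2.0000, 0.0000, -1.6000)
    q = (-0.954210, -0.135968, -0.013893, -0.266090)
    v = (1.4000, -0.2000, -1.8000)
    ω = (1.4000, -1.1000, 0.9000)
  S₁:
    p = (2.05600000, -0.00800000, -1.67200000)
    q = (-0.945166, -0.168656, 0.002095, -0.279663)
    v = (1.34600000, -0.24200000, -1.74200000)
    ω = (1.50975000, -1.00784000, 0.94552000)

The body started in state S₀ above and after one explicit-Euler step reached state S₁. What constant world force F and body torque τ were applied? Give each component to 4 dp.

F = (-2.7000, -2.1000, 2.9000)
τ = (0.1700, 0.0900, 0.1600)

rate change Δω = (0.10975000, 0.09216000, 0.04552000)
ω₀×(Iω₀) = (-0.0495, -0.0252, 0.0462)
applied torque τ = (0.1700, 0.0900, 0.1600)
velocity change Δv = (-0.05400000, -0.04200000, 0.05800000)
applied force F = (-2.7000, -2.1000, 2.9000)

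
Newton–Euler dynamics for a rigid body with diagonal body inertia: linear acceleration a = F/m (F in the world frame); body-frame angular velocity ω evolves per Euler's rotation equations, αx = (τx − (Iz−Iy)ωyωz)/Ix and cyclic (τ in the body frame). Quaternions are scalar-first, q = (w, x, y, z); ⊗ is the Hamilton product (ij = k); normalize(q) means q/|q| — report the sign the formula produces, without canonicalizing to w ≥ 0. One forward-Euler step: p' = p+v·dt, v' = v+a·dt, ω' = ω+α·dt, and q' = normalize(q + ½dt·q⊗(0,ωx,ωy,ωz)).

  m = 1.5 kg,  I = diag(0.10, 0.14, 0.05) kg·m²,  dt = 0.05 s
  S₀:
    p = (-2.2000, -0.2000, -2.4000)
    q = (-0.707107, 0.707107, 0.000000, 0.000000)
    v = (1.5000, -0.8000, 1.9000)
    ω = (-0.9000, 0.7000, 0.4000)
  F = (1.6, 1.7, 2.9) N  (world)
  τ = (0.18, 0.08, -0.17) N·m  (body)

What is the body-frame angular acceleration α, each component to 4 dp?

α = (2.0520, 0.7000, -2.8960)

precession coupling ω×(Iω) = (-0.0252, -0.0180, -0.0252)
(τ − ω×Iω)/I = (2.0520, 0.7000, -2.8960)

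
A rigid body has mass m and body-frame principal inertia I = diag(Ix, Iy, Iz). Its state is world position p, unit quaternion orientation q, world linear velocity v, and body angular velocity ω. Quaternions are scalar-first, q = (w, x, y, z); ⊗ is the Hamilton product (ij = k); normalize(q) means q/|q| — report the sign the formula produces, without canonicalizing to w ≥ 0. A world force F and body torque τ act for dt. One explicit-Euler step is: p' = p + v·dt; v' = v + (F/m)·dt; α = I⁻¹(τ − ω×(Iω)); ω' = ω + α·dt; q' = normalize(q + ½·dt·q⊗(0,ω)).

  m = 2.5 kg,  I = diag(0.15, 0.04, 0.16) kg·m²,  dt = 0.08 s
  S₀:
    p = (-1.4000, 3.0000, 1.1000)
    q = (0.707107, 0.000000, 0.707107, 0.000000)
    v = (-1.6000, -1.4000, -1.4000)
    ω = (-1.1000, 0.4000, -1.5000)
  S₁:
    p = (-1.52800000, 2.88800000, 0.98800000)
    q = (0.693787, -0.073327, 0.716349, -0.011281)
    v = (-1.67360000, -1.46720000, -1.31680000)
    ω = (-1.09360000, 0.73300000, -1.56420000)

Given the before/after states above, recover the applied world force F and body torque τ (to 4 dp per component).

Δv = v₁−v₀ = (-0.07360000, -0.06720000, 0.08320000)
m·(v₁−v₀)/dt = (-2.3000, -2.1000, 2.6000)
rate change Δω = (0.00640000, 0.33300000, -0.06420000)
τ = I·(Δω/dt) + ω₀×(Iω₀) = (-0.0600, 0.1500, -0.0800)

F = (-2.3000, -2.1000, 2.6000)
τ = (-0.0600, 0.1500, -0.0800)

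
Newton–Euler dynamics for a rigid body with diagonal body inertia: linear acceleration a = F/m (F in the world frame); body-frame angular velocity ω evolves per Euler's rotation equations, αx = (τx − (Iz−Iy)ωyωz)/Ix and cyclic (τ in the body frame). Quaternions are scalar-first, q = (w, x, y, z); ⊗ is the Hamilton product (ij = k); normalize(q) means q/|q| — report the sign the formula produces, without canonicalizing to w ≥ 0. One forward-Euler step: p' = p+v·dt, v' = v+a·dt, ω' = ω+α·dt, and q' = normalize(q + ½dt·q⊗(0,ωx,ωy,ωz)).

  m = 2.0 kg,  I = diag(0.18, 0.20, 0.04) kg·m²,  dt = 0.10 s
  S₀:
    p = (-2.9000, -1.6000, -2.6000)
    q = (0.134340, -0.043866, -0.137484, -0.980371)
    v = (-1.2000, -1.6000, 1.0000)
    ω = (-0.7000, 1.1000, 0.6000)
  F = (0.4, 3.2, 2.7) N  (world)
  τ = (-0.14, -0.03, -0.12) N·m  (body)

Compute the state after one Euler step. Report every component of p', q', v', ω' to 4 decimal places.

angular accel α = (-0.1911, 0.1440, -2.6150)
ω' = ω + α·dt = (-0.7191, 1.1144, 0.3385)
2q̇ = q⊗(0,ω) = (0.7087488, 0.9018797, 0.8603533, -0.0638874)
updated quaternion q' = (0.1693, 0.0012, -0.0942, -0.9810)
a = F/m = (0.2000, 1.6000, 1.3500)
p + v·dt = (-3.0200, -1.7600, -2.5000)
v' = v + a·dt = (-1.1800, -1.4400, 1.1350)

p' = (-3.0200, -1.7600, -2.5000)
q' = (0.1693, 0.0012, -0.0942, -0.9810)
v' = (-1.1800, -1.4400, 1.1350)
ω' = (-0.7191, 1.1144, 0.3385)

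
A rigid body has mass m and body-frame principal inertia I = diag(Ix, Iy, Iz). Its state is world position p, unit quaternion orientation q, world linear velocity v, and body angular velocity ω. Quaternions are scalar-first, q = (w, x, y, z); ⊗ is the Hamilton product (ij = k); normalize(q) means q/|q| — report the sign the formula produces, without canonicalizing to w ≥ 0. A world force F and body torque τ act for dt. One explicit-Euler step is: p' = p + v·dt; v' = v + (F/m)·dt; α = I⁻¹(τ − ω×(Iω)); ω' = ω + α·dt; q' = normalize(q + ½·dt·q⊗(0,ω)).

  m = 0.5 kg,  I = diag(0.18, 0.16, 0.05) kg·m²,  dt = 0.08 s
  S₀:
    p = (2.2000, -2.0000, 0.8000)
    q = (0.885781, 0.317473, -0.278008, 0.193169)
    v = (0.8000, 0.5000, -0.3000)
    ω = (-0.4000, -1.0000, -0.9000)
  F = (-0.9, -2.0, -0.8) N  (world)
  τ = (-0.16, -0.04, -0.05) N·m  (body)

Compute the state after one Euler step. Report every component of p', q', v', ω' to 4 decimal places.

p' = (2.2640, -1.9600, 0.7760)
q' = (0.8853, 0.3205, -0.3046, 0.1439)
v' = (0.6560, 0.1800, -0.4280)
ω' = (-0.4271, -1.0434, -0.9672)

linear accel F/m = (-1.8000, -4.0000, -1.6000)
p' = p + v·dt = (2.2640, -1.9600, 0.7760)
v' = v + a·dt = (0.6560, 0.1800, -0.4280)
angular accel α = (-0.3389, -0.5425, -0.8400)
ω + α·dt = (-0.4271, -1.0434, -0.9672)
Hamilton product q⊗(0,ω) = (0.0228333, 0.0890638, -0.6773229, -1.2258791)
q + ½dt·q⊗(0,ω), renormalized = (0.8853, 0.3205, -0.3046, 0.1439)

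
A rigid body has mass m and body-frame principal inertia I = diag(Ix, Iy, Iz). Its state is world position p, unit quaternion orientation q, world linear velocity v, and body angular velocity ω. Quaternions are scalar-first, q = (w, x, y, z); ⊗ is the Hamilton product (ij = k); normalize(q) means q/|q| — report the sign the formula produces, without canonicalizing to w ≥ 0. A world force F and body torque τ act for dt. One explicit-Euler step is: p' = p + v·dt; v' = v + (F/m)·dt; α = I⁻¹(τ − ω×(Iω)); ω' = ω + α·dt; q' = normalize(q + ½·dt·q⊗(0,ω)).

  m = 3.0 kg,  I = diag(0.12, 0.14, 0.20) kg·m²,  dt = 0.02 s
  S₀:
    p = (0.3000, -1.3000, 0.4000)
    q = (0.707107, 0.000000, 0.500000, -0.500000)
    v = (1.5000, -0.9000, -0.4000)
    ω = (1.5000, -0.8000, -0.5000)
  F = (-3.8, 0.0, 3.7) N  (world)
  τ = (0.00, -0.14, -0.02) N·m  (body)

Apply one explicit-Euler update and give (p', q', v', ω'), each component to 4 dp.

p' = (0.3300, -1.3180, 0.3920)
q' = (0.7085, 0.0041, 0.4868, -0.5110)
v' = (1.4747, -0.9000, -0.3753)
ω' = (1.4960, -0.8286, -0.4996)

precession coupling ω×(Iω) = (0.0240, 0.0600, -0.0240)
α = I⁻¹(τ − ω×Iω) = (-0.2000, -1.4286, 0.0200)
ω' = ω + α·dt = (1.4960, -0.8286, -0.4996)
q⊗(0,ω) = (0.1500000, 0.4106605, -1.3156856, -1.1035535)
q + ½dt·q⊗(0,ω), renormalized = (0.7085, 0.0041, 0.4868, -0.5110)
p' = p + v·dt = (0.3300, -1.3180, 0.3920)
v' = v + a·dt = (1.4747, -0.9000, -0.3753)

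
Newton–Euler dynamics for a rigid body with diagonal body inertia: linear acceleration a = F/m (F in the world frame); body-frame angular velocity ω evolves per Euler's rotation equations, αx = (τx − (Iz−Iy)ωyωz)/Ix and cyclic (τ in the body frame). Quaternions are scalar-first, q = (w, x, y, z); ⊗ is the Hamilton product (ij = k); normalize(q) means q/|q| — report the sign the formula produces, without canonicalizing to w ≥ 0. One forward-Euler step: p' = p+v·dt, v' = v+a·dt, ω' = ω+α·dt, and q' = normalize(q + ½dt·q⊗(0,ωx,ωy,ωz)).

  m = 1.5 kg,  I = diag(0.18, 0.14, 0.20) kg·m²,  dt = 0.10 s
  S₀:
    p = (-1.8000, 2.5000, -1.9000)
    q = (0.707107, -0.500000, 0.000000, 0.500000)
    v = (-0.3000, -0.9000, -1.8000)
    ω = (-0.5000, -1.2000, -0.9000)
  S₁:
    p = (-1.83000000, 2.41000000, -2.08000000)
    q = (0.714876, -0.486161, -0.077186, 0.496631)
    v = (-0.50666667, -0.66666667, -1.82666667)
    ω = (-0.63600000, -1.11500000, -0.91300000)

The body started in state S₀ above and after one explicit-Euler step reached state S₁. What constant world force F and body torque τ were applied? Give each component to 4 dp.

ω₁ − ω₀ = (-0.13600000, 0.08500000, -0.01300000)
gyro term ω₀×Iω₀ = (0.0648, -0.0090, -0.0240)
τ = I·(Δω/dt) + ω₀×(Iω₀) = (-0.1800, 0.1100, -0.0500)
velocity change Δv = (-0.20666667, 0.23333333, -0.02666667)
F = m·Δv/dt = (-3.1000, 3.5000, -0.4000)

F = (-3.1000, 3.5000, -0.4000)
τ = (-0.1800, 0.1100, -0.0500)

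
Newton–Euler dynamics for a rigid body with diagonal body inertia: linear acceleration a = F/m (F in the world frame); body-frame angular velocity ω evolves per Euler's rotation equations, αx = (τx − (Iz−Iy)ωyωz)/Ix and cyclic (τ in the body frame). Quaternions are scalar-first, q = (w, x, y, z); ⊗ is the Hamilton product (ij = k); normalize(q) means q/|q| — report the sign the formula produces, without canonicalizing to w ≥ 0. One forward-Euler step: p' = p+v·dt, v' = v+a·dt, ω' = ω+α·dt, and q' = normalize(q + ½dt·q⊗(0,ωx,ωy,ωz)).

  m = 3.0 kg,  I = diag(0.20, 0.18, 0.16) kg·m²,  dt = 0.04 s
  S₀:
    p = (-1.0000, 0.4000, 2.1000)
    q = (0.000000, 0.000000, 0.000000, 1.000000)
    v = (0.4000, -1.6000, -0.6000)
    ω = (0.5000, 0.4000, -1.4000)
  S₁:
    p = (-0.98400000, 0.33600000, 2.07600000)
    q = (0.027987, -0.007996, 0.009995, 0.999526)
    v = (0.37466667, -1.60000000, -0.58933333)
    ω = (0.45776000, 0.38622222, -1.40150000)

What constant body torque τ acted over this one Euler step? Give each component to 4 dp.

Δω = ω₁−ω₀ = (-0.04224000, -0.01377778, -0.00150000)
τ = I·(Δω/dt) + ω₀×(Iω₀) = (-0.2000, -0.0900, -0.0100)

τ = (-0.2000, -0.0900, -0.0100)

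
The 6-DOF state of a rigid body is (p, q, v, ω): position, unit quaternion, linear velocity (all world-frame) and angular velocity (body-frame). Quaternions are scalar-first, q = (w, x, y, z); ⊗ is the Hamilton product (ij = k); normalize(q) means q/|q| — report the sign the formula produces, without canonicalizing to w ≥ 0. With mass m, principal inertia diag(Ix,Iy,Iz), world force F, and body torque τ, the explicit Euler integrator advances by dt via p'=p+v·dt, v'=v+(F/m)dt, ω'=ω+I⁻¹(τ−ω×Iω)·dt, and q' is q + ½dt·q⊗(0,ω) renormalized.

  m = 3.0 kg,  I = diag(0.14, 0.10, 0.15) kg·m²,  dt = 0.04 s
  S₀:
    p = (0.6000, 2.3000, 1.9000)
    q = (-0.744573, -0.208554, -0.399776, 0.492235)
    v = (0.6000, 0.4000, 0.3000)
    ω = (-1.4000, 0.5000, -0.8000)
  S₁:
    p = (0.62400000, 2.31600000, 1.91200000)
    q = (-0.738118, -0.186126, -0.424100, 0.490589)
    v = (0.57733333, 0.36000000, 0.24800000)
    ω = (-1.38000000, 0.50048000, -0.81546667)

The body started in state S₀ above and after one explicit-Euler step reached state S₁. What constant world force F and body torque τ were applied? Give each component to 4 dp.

F = (-1.7000, -3.0000, -3.9000)
τ = (0.0500, -0.0100, -0.0300)

ω₁ − ω₀ = (0.02000000, 0.00048000, -0.01546667)
I·α + gyro = (0.0500, -0.0100, -0.0300)
velocity change Δv = (-0.02266667, -0.04000000, -0.05200000)
m·(v₁−v₀)/dt = (-1.7000, -3.0000, -3.9000)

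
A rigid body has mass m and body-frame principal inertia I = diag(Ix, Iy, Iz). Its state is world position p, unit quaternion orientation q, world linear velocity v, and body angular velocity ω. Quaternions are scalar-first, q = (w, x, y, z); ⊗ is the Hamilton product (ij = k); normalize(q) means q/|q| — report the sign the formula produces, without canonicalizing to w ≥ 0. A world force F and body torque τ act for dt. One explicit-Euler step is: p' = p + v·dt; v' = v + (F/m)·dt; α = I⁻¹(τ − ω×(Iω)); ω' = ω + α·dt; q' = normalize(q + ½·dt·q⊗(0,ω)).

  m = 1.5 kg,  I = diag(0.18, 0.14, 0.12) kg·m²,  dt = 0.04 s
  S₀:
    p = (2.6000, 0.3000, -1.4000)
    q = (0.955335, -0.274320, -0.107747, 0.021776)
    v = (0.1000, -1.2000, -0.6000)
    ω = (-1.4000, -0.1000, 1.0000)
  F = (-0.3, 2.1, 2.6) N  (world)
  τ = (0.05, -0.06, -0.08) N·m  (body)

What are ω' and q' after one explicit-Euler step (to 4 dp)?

ω' = (-1.3893, -0.0931, 0.9752)
q' = (0.9464, -0.3030, -0.1047, 0.0384)

ω×(Iω) gyroscopic = (0.0020, -0.0840, -0.0056)
(τ − ω×Iω)/I = (0.2667, 0.1714, -0.6200)
ω + α·dt = (-1.3893, -0.0931, 0.9752)
q⊗(0,ω) = (-0.4165987, -1.4430384, 0.1483001, 0.8319212)
updated quaternion q' = (0.9464, -0.3030, -0.1047, 0.0384)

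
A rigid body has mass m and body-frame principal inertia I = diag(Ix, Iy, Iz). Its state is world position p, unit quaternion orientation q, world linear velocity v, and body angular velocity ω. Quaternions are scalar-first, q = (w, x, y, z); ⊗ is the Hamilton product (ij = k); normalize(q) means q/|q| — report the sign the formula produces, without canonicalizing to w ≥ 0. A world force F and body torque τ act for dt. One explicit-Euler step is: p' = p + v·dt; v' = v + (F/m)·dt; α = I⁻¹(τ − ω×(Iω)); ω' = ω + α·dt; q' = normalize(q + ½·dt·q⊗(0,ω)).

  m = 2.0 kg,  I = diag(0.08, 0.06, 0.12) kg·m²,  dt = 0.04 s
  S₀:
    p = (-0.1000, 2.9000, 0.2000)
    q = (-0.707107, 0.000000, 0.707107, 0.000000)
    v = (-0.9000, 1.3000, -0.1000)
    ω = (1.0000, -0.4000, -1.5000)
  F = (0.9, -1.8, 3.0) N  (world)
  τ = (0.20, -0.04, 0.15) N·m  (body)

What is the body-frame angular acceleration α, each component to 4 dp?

α = (2.0500, -1.6667, 1.1833)

precession coupling ω×(Iω) = (0.0360, 0.0600, 0.0080)
angular accel α = (2.0500, -1.6667, 1.1833)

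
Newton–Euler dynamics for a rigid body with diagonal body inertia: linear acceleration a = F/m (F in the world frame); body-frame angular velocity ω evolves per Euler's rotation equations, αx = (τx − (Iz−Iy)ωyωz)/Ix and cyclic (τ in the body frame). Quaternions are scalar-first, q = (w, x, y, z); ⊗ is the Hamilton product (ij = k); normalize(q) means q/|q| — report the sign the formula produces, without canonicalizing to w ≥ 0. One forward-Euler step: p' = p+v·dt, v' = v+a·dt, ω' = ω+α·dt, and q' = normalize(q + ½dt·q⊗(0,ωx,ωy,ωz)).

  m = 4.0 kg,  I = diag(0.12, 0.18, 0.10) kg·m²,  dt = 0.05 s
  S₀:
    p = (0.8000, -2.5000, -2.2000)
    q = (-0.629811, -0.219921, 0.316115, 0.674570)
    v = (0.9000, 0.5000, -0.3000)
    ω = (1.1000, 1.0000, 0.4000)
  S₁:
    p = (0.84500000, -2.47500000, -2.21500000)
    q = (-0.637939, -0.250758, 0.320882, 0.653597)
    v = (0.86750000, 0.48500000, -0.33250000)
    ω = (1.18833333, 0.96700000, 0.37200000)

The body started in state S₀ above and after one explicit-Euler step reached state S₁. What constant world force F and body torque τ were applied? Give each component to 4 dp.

ω₁ − ω₀ = (0.08833333, -0.03300000, -0.02800000)
gyro term ω₀×Iω₀ = (-0.0320, 0.0088, 0.0660)
applied torque τ = (0.1800, -0.1100, 0.0100)
velocity change Δv = (-0.03250000, -0.01500000, -0.03250000)
applied force F = (-2.6000, -1.2000, -2.6000)

F = (-2.6000, -1.2000, -2.6000)
τ = (0.1800, -0.1100, 0.0100)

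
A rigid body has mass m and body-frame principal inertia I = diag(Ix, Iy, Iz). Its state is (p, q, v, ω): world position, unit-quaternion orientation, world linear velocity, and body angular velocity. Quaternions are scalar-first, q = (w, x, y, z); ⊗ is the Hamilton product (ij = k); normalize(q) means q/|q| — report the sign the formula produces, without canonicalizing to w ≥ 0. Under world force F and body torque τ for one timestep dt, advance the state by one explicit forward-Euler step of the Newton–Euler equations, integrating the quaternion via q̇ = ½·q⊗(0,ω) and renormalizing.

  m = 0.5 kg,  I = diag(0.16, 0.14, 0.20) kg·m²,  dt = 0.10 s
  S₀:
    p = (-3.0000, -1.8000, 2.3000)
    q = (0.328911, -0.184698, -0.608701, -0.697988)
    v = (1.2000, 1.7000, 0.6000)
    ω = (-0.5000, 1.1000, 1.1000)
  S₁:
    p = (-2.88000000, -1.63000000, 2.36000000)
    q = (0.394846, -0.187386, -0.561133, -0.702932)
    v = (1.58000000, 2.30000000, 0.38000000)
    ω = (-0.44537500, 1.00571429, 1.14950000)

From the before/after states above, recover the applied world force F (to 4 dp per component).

Δv = v₁−v₀ = (0.38000000, 0.60000000, -0.22000000)
applied force F = (1.9000, 3.0000, -1.1000)

F = (1.9000, 3.0000, -1.1000)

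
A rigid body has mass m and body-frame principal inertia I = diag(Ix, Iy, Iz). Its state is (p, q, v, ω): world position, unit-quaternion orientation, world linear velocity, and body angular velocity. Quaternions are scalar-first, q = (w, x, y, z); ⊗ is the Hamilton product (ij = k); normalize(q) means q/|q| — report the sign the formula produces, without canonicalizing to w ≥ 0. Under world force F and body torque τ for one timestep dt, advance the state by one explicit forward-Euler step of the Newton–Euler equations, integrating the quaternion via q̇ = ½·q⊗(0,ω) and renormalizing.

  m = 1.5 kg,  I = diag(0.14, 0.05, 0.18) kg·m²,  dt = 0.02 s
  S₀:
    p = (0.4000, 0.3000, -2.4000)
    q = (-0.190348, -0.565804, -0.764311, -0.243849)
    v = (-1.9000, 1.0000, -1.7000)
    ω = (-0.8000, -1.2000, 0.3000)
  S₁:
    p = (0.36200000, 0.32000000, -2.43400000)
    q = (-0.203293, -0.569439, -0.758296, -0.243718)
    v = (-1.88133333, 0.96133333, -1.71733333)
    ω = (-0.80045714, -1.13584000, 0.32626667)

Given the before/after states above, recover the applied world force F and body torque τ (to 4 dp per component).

ω₁ − ω₀ = (-0.00045714, 0.06416000, 0.02626667)
I·α + gyro = (-0.0500, 0.1700, 0.1500)
v₁ − v₀ = (0.01866667, -0.03866667, -0.01733333)
F = m·Δv/dt = (1.4000, -2.9000, -1.3000)

F = (1.4000, -2.9000, -1.3000)
τ = (-0.0500, 0.1700, 0.1500)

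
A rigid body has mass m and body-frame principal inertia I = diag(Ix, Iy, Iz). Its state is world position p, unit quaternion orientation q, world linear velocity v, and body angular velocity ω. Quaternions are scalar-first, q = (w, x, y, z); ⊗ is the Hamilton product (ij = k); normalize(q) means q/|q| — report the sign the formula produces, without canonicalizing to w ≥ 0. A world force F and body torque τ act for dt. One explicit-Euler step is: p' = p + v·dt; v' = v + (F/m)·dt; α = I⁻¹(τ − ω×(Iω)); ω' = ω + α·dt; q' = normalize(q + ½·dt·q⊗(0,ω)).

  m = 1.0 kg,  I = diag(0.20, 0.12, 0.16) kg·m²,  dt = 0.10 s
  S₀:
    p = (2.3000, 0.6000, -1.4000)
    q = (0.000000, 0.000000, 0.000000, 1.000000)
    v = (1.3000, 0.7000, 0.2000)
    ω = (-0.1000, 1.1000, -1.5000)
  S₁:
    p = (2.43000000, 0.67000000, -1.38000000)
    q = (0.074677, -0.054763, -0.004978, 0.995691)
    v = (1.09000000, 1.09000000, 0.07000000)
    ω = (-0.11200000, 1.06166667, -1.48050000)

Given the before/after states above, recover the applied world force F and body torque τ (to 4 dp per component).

v₁ − v₀ = (-0.21000000, 0.39000000, -0.13000000)
m·(v₁−v₀)/dt = (-2.1000, 3.9000, -1.3000)
rate change Δω = (-0.01200000, -0.03833333, 0.01950000)
I·α + gyro = (-0.0900, -0.0400, 0.0400)

F = (-2.1000, 3.9000, -1.3000)
τ = (-0.0900, -0.0400, 0.0400)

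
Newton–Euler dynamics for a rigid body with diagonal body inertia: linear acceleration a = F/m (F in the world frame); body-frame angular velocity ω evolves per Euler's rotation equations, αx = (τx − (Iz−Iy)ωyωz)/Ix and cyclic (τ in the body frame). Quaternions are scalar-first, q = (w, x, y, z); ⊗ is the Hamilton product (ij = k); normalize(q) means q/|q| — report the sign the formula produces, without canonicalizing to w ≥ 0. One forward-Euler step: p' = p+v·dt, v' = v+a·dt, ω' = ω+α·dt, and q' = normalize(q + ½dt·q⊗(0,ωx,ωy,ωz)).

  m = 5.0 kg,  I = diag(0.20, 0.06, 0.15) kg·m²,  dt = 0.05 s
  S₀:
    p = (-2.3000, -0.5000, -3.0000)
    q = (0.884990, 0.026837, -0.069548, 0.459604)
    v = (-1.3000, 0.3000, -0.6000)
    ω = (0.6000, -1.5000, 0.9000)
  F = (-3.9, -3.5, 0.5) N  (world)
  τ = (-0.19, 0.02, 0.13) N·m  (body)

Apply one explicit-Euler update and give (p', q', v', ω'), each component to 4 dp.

p' = (-2.3650, -0.4850, -3.0300)
q' = (0.8707, 0.0557, -0.0963, 0.4790)
v' = (-1.3390, 0.2650, -0.5950)
ω' = (0.5829, -1.5058, 0.9013)

a = (-0.7800, -0.7000, 0.1000)
new position p' = (-2.3650, -0.4850, -3.0300)
v' = v + a·dt = (-1.3390, 0.2650, -0.5950)
gyro term ω×Iω = (-0.1215, 0.0270, 0.1260)
angular accel α = (-0.3425, -0.1167, 0.0267)
ω' = ω + α·dt = (0.5829, -1.5058, 0.9013)
q⊗(0,ω) = (-0.5340678, 1.1578068, -1.0758759, 0.7979643)
q + ½dt·q⊗(0,ω), renormalized = (0.8707, 0.0557, -0.0963, 0.4790)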